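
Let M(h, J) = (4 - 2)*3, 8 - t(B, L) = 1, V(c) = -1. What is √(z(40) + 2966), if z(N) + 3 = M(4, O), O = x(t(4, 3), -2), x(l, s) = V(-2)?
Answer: √2969 ≈ 54.489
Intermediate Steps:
t(B, L) = 7 (t(B, L) = 8 - 1*1 = 8 - 1 = 7)
x(l, s) = -1
O = -1
M(h, J) = 6 (M(h, J) = 2*3 = 6)
z(N) = 3 (z(N) = -3 + 6 = 3)
√(z(40) + 2966) = √(3 + 2966) = √2969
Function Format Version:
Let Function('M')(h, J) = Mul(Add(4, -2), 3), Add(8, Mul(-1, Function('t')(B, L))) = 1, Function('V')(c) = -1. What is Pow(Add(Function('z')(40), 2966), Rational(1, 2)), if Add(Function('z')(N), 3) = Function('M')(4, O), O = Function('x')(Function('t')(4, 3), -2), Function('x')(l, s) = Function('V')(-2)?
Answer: Pow(2969, Rational(1, 2)) ≈ 54.489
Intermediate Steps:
Function('t')(B, L) = 7 (Function('t')(B, L) = Add(8, Mul(-1, 1)) = Add(8, -1) = 7)
Function('x')(l, s) = -1
O = -1
Function('M')(h, J) = 6 (Function('M')(h, J) = Mul(2, 3) = 6)
Function('z')(N) = 3 (Function('z')(N) = Add(-3, 6) = 3)
Pow(Add(Function('z')(40), 2966), Rational(1, 2)) = Pow(Add(3, 2966), Rational(1, 2)) = Pow(2969, Rational(1, 2))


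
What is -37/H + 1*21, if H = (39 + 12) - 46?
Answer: 68/5 ≈ 13.600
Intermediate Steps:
H = 5 (H = 51 - 46 = 5)
-37/H + 1*21 = -37/5 + 1*21 = (⅕)*(-37) + 21 = -37/5 + 21 = 68/5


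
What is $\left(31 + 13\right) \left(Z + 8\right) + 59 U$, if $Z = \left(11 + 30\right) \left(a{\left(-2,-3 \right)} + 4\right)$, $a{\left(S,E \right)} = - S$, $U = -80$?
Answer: $6456$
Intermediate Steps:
$Z = 246$ ($Z = \left(11 + 30\right) \left(\left(-1\right) \left(-2\right) + 4\right) = 41 \left(2 + 4\right) = 41 \cdot 6 = 246$)
$\left(31 + 13\right) \left(Z + 8\right) + 59 U = \left(31 + 13\right) \left(246 + 8\right) + 59 \left(-80\right) = 44 \cdot 254 - 4720 = 11176 - 4720 = 6456$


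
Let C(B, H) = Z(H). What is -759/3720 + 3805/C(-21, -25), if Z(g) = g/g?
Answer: 4717947/1240 ≈ 3804.8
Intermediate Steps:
Z(g) = 1
C(B, H) = 1
-759/3720 + 3805/C(-21, -25) = -759/3720 + 3805/1 = -759*1/3720 + 3805*1 = -253/1240 + 3805 = 4717947/1240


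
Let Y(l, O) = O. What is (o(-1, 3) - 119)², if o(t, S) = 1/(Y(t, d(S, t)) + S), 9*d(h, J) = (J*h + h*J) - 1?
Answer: 5621641/400 ≈ 14054.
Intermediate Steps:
d(h, J) = -⅑ + 2*J*h/9 (d(h, J) = ((J*h + h*J) - 1)/9 = ((J*h + J*h) - 1)/9 = (2*J*h - 1)/9 = (-1 + 2*J*h)/9 = -⅑ + 2*J*h/9)
o(t, S) = 1/(-⅑ + S + 2*S*t/9) (o(t, S) = 1/((-⅑ + 2*t*S/9) + S) = 1/((-⅑ + 2*S*t/9) + S) = 1/(-⅑ + S + 2*S*t/9))
(o(-1, 3) - 119)² = (9/(-1 + 9*3 + 2*3*(-1)) - 119)² = (9/(-1 + 27 - 6) - 119)² = (9/20 - 119)² = (-2371/20)² = 5621641/400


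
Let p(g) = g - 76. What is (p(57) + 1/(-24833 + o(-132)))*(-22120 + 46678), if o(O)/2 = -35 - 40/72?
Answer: -104582993496/224137 ≈ -4.6660e+5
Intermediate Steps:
p(g) = -76 + g
o(O) = -640/9 (o(O) = 2*(-35 - 40/72) = 2*(-35 - 40*1/72) = 2*(-35 - 5/9) = 2*(-320/9) = -640/9)
(p(57) + 1/(-24833 + o(-132)))*(-22120 + 46678) = ((-76 + 57) + 1/(-24833 - 640/9))*(-22120 + 46678) = (-19 + 1/(-224137/9))*24558 = (-19 - 9/224137)*24558 = -4258612/224137*24558 = -104582993496/224137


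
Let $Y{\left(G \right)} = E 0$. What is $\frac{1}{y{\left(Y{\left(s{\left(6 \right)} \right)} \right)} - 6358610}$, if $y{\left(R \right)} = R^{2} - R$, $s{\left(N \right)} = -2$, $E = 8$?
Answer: $- \frac{1}{6358610} \approx -1.5727 \cdot 10^{-7}$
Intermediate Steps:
$Y{\left(G \right)} = 0$ ($Y{\left(G \right)} = 8 \cdot 0 = 0$)
$\frac{1}{y{\left(Y{\left(s{\left(6 \right)} \right)} \right)} - 6358610} = \frac{1}{0 \left(-1 + 0\right) - 6358610} = \frac{1}{0 \left(-1\right) - 6358610} = \frac{1}{0 - 6358610} = \frac{1}{-6358610} = - \frac{1}{6358610}$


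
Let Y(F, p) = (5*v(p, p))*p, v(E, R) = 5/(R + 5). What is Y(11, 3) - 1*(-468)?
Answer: 3819/8 ≈ 477.38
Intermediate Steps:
v(E, R) = 5/(5 + R)
Y(F, p) = 25*p/(5 + p) (Y(F, p) = (5*(5/(5 + p)))*p = (25/(5 + p))*p = 25*p/(5 + p))
Y(11, 3) - 1*(-468) = 25*3/(5 + 3) - 1*(-468) = 25*3/8 + 468 = 25*3*(⅛) + 468 = 75/8 + 468 = 3819/8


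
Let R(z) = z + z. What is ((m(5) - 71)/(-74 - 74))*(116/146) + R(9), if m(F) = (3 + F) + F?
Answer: 49459/2701 ≈ 18.311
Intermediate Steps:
m(F) = 3 + 2*F
R(z) = 2*z
((m(5) - 71)/(-74 - 74))*(116/146) + R(9) = (((3 + 2*5) - 71)/(-74 - 74))*(116/146) + 2*9 = (((3 + 10) - 71)/(-148))*(116*(1/146)) + 18 = ((13 - 71)*(-1/148))*(58/73) + 18 = -58*(-1/148)*(58/73) + 18 = (29/74)*(58/73) + 18 = 841/2701 + 18 = 49459/2701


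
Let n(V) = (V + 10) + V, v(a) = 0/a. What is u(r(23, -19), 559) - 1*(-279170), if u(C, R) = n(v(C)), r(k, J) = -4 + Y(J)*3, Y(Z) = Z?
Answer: 279180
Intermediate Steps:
v(a) = 0
r(k, J) = -4 + 3*J (r(k, J) = -4 + J*3 = -4 + 3*J)
n(V) = 10 + 2*V (n(V) = (10 + V) + V = 10 + 2*V)
u(C, R) = 10 (u(C, R) = 10 + 2*0 = 10 + 0 = 10)
u(r(23, -19), 559) - 1*(-279170) = 10 - 1*(-279170) = 10 + 279170 = 279180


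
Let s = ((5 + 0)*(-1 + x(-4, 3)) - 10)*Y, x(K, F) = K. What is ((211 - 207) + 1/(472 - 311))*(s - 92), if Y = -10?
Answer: 166410/161 ≈ 1033.6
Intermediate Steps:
s = 350 (s = ((5 + 0)*(-1 - 4) - 10)*(-10) = (5*(-5) - 10)*(-10) = (-25 - 10)*(-10) = -35*(-10) = 350)
((211 - 207) + 1/(472 - 311))*(s - 92) = ((211 - 207) + 1/(472 - 311))*(350 - 92) = (4 + 1/161)*258 = (645/161)*258 = 166410/161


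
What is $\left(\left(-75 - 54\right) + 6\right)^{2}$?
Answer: $15129$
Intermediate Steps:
$\left(\left(-75 - 54\right) + 6\right)^{2} = \left(-129 + 6\right)^{2} = \left(-123\right)^{2} = 15129$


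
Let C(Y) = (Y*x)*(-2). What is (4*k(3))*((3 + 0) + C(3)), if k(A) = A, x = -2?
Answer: 180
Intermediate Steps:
C(Y) = 4*Y (C(Y) = (Y*(-2))*(-2) = -2*Y*(-2) = 4*Y)
(4*k(3))*((3 + 0) + C(3)) = (4*3)*((3 + 0) + 4*3) = 12*(3 + 12) = 12*15 = 180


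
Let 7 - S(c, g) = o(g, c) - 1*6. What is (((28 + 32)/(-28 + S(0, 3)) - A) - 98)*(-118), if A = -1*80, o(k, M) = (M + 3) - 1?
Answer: 43188/17 ≈ 2540.5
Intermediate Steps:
o(k, M) = 2 + M (o(k, M) = (3 + M) - 1 = 2 + M)
S(c, g) = 11 - c (S(c, g) = 7 - ((2 + c) - 1*6) = 7 - ((2 + c) - 6) = 7 - (-4 + c) = 7 + (4 - c) = 11 - c)
A = -80
(((28 + 32)/(-28 + S(0, 3)) - A) - 98)*(-118) = (((28 + 32)/(-28 + (11 - 1*0)) - 1*(-80)) - 98)*(-118) = ((60/(-28 + (11 + 0)) + 80) - 98)*(-118) = ((60/(-28 + 11) + 80) - 98)*(-118) = ((60/(-17) + 80) - 98)*(-118) = ((60*(-1/17) + 80) - 98)*(-118) = ((-60/17 + 80) - 98)*(-118) = (1300/17 - 98)*(-118) = -366/17*(-118) = 43188/17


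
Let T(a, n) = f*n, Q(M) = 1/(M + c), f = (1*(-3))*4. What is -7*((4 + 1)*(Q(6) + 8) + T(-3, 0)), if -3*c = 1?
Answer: -4865/17 ≈ -286.18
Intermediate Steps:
c = -⅓ (c = -⅓*1 = -⅓ ≈ -0.33333)
f = -12 (f = -3*4 = -12)
Q(M) = 1/(-⅓ + M) (Q(M) = 1/(M - ⅓) = 1/(-⅓ + M))
T(a, n) = -12*n
-7*((4 + 1)*(Q(6) + 8) + T(-3, 0)) = -7*((4 + 1)*(3/(-1 + 3*6) + 8) - 12*0) = -7*(5*(3/(-1 + 18) + 8) + 0) = -7*(5*(3/17 + 8) + 0) = -7*(5*(139/17) + 0) = -7*(695/17 + 0) = -7*695/17 = -4865/17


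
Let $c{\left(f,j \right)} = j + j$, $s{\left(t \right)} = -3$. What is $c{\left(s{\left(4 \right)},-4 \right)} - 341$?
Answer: $-349$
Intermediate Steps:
$c{\left(f,j \right)} = 2 j$
$c{\left(s{\left(4 \right)},-4 \right)} - 341 = 2 \left(-4\right) - 341 = -8 - 341 = -349$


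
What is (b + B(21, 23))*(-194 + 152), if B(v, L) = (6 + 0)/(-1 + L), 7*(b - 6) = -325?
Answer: 18552/11 ≈ 1686.5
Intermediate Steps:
b = -283/7 (b = 6 + (⅐)*(-325) = 6 - 325/7 = -283/7 ≈ -40.429)
B(v, L) = 6/(-1 + L)
(b + B(21, 23))*(-194 + 152) = (-283/7 + 6/(-1 + 23))*(-194 + 152) = (-283/7 + 6/22)*(-42) = (-283/7 + 6*(1/22))*(-42) = (-283/7 + 3/11)*(-42) = -3092/77*(-42) = 18552/11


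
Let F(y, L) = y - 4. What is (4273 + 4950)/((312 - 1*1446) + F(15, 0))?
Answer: -9223/1123 ≈ -8.2128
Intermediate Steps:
F(y, L) = -4 + y
(4273 + 4950)/((312 - 1*1446) + F(15, 0)) = (4273 + 4950)/((312 - 1*1446) + (-4 + 15)) = 9223/((312 - 1446) + 11) = 9223/(-1134 + 11) = 9223/(-1123) = 9223*(-1/1123) = -9223/1123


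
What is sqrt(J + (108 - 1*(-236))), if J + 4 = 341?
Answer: sqrt(681) ≈ 26.096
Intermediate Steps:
J = 337 (J = -4 + 341 = 337)
sqrt(J + (108 - 1*(-236))) = sqrt(337 + (108 - 1*(-236))) = sqrt(337 + (108 + 236)) = sqrt(337 + 344) = sqrt(681)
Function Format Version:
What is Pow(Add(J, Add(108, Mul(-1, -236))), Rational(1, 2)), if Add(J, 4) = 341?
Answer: Pow(681, Rational(1, 2)) ≈ 26.096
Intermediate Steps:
J = 337 (J = Add(-4, 341) = 337)
Pow(Add(J, Add(108, Mul(-1, -236))), Rational(1, 2)) = Pow(Add(337, Add(108, Mul(-1, -236))), Rational(1, 2)) = Pow(Add(337, Add(108, 236)), Rational(1, 2)) = Pow(Add(337, 344), Rational(1, 2)) = Pow(681, Rational(1, 2))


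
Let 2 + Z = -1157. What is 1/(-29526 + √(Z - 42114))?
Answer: -29526/871827949 - I*√43273/871827949 ≈ -3.3867e-5 - 2.386e-7*I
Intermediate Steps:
Z = -1159 (Z = -2 - 1157 = -1159)
1/(-29526 + √(Z - 42114)) = 1/(-29526 + √(-1159 - 42114)) = 1/(-29526 + √(-43273)) = 1/(-29526 + I*√43273)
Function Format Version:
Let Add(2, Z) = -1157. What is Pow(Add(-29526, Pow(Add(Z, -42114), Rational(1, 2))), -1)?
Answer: Add(Rational(-29526, 871827949), Mul(Rational(-1, 871827949), I, Pow(43273, Rational(1, 2)))) ≈ Add(-3.3867e-5, Mul(-2.3860e-7, I))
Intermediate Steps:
Z = -1159 (Z = Add(-2, -1157) = -1159)
Pow(Add(-29526, Pow(Add(Z, -42114), Rational(1, 2))), -1) = Pow(Add(-29526, Pow(Add(-1159, -42114), Rational(1, 2))), -1) = Pow(Add(-29526, Pow(-43273, Rational(1, 2))), -1) = Pow(Add(-29526, Mul(I, Pow(43273, Rational(1, 2)))), -1)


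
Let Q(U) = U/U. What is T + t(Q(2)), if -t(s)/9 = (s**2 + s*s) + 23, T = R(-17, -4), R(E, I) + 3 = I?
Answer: -232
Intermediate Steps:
Q(U) = 1
R(E, I) = -3 + I
T = -7 (T = -3 - 4 = -7)
t(s) = -207 - 18*s**2 (t(s) = -9*((s**2 + s*s) + 23) = -9*((s**2 + s**2) + 23) = -9*(2*s**2 + 23) = -9*(23 + 2*s**2) = -207 - 18*s**2)
T + t(Q(2)) = -7 + (-207 - 18*1**2) = -7 + (-207 - 18*1) = -7 + (-207 - 18) = -7 - 225 = -232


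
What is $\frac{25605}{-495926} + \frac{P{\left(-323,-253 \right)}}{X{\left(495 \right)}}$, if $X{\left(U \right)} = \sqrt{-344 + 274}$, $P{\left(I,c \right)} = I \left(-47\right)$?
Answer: $- \frac{25605}{495926} - \frac{15181 i \sqrt{70}}{70} \approx -0.051631 - 1814.5 i$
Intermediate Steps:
$P{\left(I,c \right)} = - 47 I$
$X{\left(U \right)} = i \sqrt{70}$ ($X{\left(U \right)} = \sqrt{-70} = i \sqrt{70}$)
$\frac{25605}{-495926} + \frac{P{\left(-323,-253 \right)}}{X{\left(495 \right)}} = \frac{25605}{-495926} + \frac{\left(-47\right) \left(-323\right)}{i \sqrt{70}} = 25605 \left(- \frac{1}{495926}\right) + 15181 \left(- \frac{i \sqrt{70}}{70}\right) = - \frac{25605}{495926} - \frac{15181 i \sqrt{70}}{70}$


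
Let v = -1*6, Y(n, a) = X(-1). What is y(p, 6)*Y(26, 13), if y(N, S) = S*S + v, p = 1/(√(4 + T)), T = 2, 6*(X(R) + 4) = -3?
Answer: -135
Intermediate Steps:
X(R) = -9/2 (X(R) = -4 + (⅙)*(-3) = -4 - ½ = -9/2)
Y(n, a) = -9/2
v = -6
p = √6/6 (p = 1/(√(4 + 2)) = 1/(√6) = √6/6 ≈ 0.40825)
y(N, S) = -6 + S² (y(N, S) = S*S - 6 = S² - 6 = -6 + S²)
y(p, 6)*Y(26, 13) = (-6 + 6²)*(-9/2) = (-6 + 36)*(-9/2) = 30*(-9/2) = -135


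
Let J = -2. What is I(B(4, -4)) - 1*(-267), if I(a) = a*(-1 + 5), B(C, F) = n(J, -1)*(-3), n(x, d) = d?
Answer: 279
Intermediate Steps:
B(C, F) = 3 (B(C, F) = -1*(-3) = 3)
I(a) = 4*a (I(a) = a*4 = 4*a)
I(B(4, -4)) - 1*(-267) = 4*3 - 1*(-267) = 12 + 267 = 279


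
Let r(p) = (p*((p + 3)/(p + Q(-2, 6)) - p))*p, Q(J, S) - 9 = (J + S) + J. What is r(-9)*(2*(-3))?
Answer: -2916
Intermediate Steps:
Q(J, S) = 9 + S + 2*J (Q(J, S) = 9 + ((J + S) + J) = 9 + (S + 2*J) = 9 + S + 2*J)
r(p) = p²*(-p + (3 + p)/(11 + p)) (r(p) = (p*((p + 3)/(p + (9 + 6 + 2*(-2))) - p))*p = (p*((3 + p)/(p + (9 + 6 - 4)) - p))*p = (p*((3 + p)/(p + 11) - p))*p = (p*((3 + p)/(11 + p) - p))*p = (p*(-p + (3 + p)/(11 + p)))*p = p²*(-p + (3 + p)/(11 + p)))
r(-9)*(2*(-3)) = ((-9)²*(3 - 1*(-9)² - 10*(-9))/(11 - 9))*(2*(-3)) = (81*(3 - 1*81 + 90)/2)*(-6) = (81*(½)*(3 - 81 + 90))*(-6) = (81*(½)*12)*(-6) = 486*(-6) = -2916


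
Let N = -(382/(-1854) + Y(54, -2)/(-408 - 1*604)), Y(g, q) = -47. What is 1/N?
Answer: 938124/149723 ≈ 6.2657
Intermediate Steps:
N = 149723/938124 (N = -(382/(-1854) - 47/(-408 - 1*604)) = -(382*(-1/1854) - 47/(-408 - 604)) = -(-191/927 - 47/(-1012)) = -(-191/927 - 47*(-1/1012)) = -(-191/927 + 47/1012) = -1*(-149723/938124) = 149723/938124 ≈ 0.15960)
1/N = 1/(149723/938124) = 938124/149723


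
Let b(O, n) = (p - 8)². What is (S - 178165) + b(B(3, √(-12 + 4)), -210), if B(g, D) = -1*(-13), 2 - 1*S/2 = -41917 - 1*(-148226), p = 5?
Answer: -390770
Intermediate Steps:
S = -212614 (S = 4 - 2*(-41917 - 1*(-148226)) = 4 - 2*(-41917 + 148226) = 4 - 2*106309 = 4 - 212618 = -212614)
B(g, D) = 13
b(O, n) = 9 (b(O, n) = (5 - 8)² = (-3)² = 9)
(S - 178165) + b(B(3, √(-12 + 4)), -210) = (-212614 - 178165) + 9 = -390779 + 9 = -390770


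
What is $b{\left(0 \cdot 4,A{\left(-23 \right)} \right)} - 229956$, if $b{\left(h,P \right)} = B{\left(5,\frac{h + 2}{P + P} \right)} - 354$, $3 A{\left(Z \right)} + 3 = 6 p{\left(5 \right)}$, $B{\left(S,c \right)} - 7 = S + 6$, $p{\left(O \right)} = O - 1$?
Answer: $-230292$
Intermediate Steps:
$p{\left(O \right)} = -1 + O$ ($p{\left(O \right)} = O - 1 = -1 + O$)
$B{\left(S,c \right)} = 13 + S$ ($B{\left(S,c \right)} = 7 + \left(S + 6\right) = 7 + \left(6 + S\right) = 13 + S$)
$A{\left(Z \right)} = 7$ ($A{\left(Z \right)} = -1 + \frac{6 \left(-1 + 5\right)}{3} = -1 + \frac{6 \cdot 4}{3} = -1 + \frac{1}{3} \cdot 24 = -1 + 8 = 7$)
$b{\left(h,P \right)} = -336$ ($b{\left(h,P \right)} = \left(13 + 5\right) - 354 = 18 - 354 = -336$)
$b{\left(0 \cdot 4,A{\left(-23 \right)} \right)} - 229956 = -336 - 229956 = -230292$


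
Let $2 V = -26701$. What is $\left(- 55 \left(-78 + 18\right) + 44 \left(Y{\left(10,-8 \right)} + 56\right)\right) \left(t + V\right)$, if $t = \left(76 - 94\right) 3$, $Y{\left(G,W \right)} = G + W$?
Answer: $-78443134$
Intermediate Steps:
$V = - \frac{26701}{2}$ ($V = \frac{1}{2} \left(-26701\right) = - \frac{26701}{2} \approx -13351.0$)
$t = -54$ ($t = \left(-18\right) 3 = -54$)
$\left(- 55 \left(-78 + 18\right) + 44 \left(Y{\left(10,-8 \right)} + 56\right)\right) \left(t + V\right) = \left(- 55 \left(-78 + 18\right) + 44 \left(\left(10 - 8\right) + 56\right)\right) \left(-54 - \frac{26701}{2}\right) = \left(\left(-55\right) \left(-60\right) + 44 \left(2 + 56\right)\right) \left(- \frac{26809}{2}\right) = \left(3300 + 44 \cdot 58\right) \left(- \frac{26809}{2}\right) = \left(3300 + 2552\right) \left(- \frac{26809}{2}\right) = 5852 \left(- \frac{26809}{2}\right) = -78443134$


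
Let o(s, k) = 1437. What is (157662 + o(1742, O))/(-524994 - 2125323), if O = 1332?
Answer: -53033/883439 ≈ -0.060030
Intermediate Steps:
(157662 + o(1742, O))/(-524994 - 2125323) = (157662 + 1437)/(-524994 - 2125323) = 159099/(-2650317) = 159099*(-1/2650317) = -53033/883439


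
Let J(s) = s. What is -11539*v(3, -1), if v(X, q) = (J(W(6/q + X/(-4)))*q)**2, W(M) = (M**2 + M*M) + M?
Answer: -5257456875/64 ≈ -8.2148e+7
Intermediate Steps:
W(M) = M + 2*M**2 (W(M) = (M**2 + M**2) + M = 2*M**2 + M = M + 2*M**2)
v(X, q) = q**2*(6/q - X/4)**2*(1 + 12/q - X/2)**2 (v(X, q) = (((6/q + X/(-4))*(1 + 2*(6/q + X/(-4))))*q)**2 = (((6/q + X*(-1/4))*(1 + 2*(6/q + X*(-1/4))))*q)**2 = (((6/q - X/4)*(1 + 2*(6/q - X/4)))*q)**2 = (((6/q - X/4)*(1 + (12/q - X/2)))*q)**2 = (((6/q - X/4)*(1 + 12/q - X/2))*q)**2 = (q*(6/q - X/4)*(1 + 12/q - X/2))**2 = q**2*(6/q - X/4)**2*(1 + 12/q - X/2)**2)
-11539*v(3, -1) = -11539*(-24 + 3*(-1))**2*(-24 - 2*(-1) + 3*(-1))**2/(64*(-1)**2) = -11539*(-24 - 3)**2*(-24 + 2 - 3)**2/64 = -11539*(-27)**2*(-25)**2/64 = -11539*729*625/64 = -11539*455625/64 = -5257456875/64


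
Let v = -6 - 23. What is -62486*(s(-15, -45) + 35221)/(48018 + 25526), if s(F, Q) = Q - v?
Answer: -1099909815/36772 ≈ -29912.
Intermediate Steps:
v = -29
s(F, Q) = 29 + Q (s(F, Q) = Q - 1*(-29) = Q + 29 = 29 + Q)
-62486*(s(-15, -45) + 35221)/(48018 + 25526) = -62486*((29 - 45) + 35221)/(48018 + 25526) = -62486/(73544/(-16 + 35221)) = -62486/(73544/35205) = -62486/(73544*(1/35205)) = -62486/73544/35205 = -62486*35205/73544 = -1099909815/36772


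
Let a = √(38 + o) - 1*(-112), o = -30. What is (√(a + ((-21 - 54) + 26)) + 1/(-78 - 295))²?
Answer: (1 - 373*√(63 + 2*√2))²/139129 ≈ 65.785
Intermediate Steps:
a = 112 + 2*√2 (a = √(38 - 30) - 1*(-112) = √8 + 112 = 2*√2 + 112 = 112 + 2*√2 ≈ 114.83)
(√(a + ((-21 - 54) + 26)) + 1/(-78 - 295))² = (√((112 + 2*√2) + ((-21 - 54) + 26)) + 1/(-78 - 295))² = (√((112 + 2*√2) + (-75 + 26)) + 1/(-373))² = (√((112 + 2*√2) - 49) - 1/373)² = (√(63 + 2*√2) - 1/373)² = (-1/373 + √(63 + 2*√2))²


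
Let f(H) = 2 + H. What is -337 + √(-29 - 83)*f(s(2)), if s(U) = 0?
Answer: -337 + 8*I*√7 ≈ -337.0 + 21.166*I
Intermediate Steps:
-337 + √(-29 - 83)*f(s(2)) = -337 + √(-29 - 83)*(2 + 0) = -337 + √(-112)*2 = -337 + (4*I*√7)*2 = -337 + 8*I*√7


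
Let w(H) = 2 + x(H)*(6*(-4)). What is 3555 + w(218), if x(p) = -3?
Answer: 3629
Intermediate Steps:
w(H) = 74 (w(H) = 2 - 18*(-4) = 2 - 3*(-24) = 2 + 72 = 74)
3555 + w(218) = 3555 + 74 = 3629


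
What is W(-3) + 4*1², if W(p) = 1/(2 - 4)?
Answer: 7/2 ≈ 3.5000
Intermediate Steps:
W(p) = -½ (W(p) = 1/(-2) = -½)
W(-3) + 4*1² = -½ + 4*1² = -½ + 4*1 = -½ + 4 = 7/2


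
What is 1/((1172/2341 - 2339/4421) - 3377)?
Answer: -10349561/34950761684 ≈ -0.00029612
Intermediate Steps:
1/((1172/2341 - 2339/4421) - 3377) = 1/(-294187/10349561 - 3377) = 1/(-34950761684/10349561) = -10349561/34950761684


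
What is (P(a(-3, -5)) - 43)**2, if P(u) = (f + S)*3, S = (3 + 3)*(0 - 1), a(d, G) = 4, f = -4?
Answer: 5329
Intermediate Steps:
S = -6 (S = 6*(-1) = -6)
P(u) = -30 (P(u) = (-4 - 6)*3 = -10*3 = -30)
(P(a(-3, -5)) - 43)**2 = (-30 - 43)**2 = (-73)**2 = 5329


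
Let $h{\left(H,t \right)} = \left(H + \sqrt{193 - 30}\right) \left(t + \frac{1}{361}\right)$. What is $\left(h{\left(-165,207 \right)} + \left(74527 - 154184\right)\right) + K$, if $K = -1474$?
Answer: $- \frac{41618411}{361} + \frac{74728 \sqrt{163}}{361} \approx -1.1264 \cdot 10^{5}$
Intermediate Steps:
$h{\left(H,t \right)} = \left(\frac{1}{361} + t\right) \left(H + \sqrt{163}\right)$ ($h{\left(H,t \right)} = \left(H + \sqrt{163}\right) \left(t + \frac{1}{361}\right) = \left(H + \sqrt{163}\right) \left(\frac{1}{361} + t\right) = \left(\frac{1}{361} + t\right) \left(H + \sqrt{163}\right)$)
$\left(h{\left(-165,207 \right)} + \left(74527 - 154184\right)\right) + K = \left(\left(\frac{1}{361} \left(-165\right) + \frac{\sqrt{163}}{361} - 34155 + 207 \sqrt{163}\right) + \left(74527 - 154184\right)\right) - 1474 = \left(\left(- \frac{165}{361} + \frac{\sqrt{163}}{361} - 34155 + 207 \sqrt{163}\right) + \left(74527 - 154184\right)\right) - 1474 = \left(\left(- \frac{12330120}{361} + \frac{74728 \sqrt{163}}{361}\right) - 79657\right) - 1474 = \left(- \frac{41086297}{361} + \frac{74728 \sqrt{163}}{361}\right) - 1474 = - \frac{41618411}{361} + \frac{74728 \sqrt{163}}{361}$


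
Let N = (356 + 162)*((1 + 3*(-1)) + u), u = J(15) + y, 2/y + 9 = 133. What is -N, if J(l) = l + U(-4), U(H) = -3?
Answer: -160839/31 ≈ -5188.4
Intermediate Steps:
y = 1/62 (y = 2/(-9 + 133) = 2/124 = 2*(1/124) = 1/62 ≈ 0.016129)
J(l) = -3 + l (J(l) = l - 3 = -3 + l)
u = 745/62 (u = (-3 + 15) + 1/62 = 12 + 1/62 = 745/62 ≈ 12.016)
N = 160839/31 (N = (356 + 162)*((1 + 3*(-1)) + 745/62) = 518*((1 - 3) + 745/62) = 518*(-2 + 745/62) = 518*(621/62) = 160839/31 ≈ 5188.4)
-N = -1*160839/31 = -160839/31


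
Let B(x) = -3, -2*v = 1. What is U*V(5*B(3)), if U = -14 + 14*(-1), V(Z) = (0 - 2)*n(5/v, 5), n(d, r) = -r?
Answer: -280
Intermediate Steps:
v = -1/2 (v = -1/2*1 = -1/2 ≈ -0.50000)
V(Z) = 10 (V(Z) = (0 - 2)*(-1*5) = -2*(-5) = 10)
U = -28 (U = -14 - 14 = -28)
U*V(5*B(3)) = -28*10 = -280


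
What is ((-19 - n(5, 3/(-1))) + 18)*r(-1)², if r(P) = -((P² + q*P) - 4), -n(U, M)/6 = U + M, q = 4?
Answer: 539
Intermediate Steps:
n(U, M) = -6*M - 6*U (n(U, M) = -6*(U + M) = -6*(M + U) = -6*M - 6*U)
r(P) = 4 - P² - 4*P (r(P) = -((P² + 4*P) - 4) = -(-4 + P² + 4*P) = 4 - P² - 4*P)
((-19 - n(5, 3/(-1))) + 18)*r(-1)² = ((-19 - (-18/(-1) - 6*5)) + 18)*(4 - 1*(-1)² - 4*(-1))² = ((-19 - (-18*(-1) - 30)) + 18)*(4 - 1*1 + 4)² = ((-19 - (-6*(-3) - 30)) + 18)*(4 - 1 + 4)² = ((-19 - (18 - 30)) + 18)*7² = ((-19 - 1*(-12)) + 18)*49 = ((-19 + 12) + 18)*49 = (-7 + 18)*49 = 11*49 = 539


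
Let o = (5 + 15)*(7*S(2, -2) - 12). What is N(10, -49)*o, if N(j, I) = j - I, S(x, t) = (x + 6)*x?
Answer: 118000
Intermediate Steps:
S(x, t) = x*(6 + x) (S(x, t) = (6 + x)*x = x*(6 + x))
o = 2000 (o = (5 + 15)*(7*(2*(6 + 2)) - 12) = 20*(7*(2*8) - 12) = 20*(7*16 - 12) = 20*(112 - 12) = 20*100 = 2000)
N(10, -49)*o = (10 - 1*(-49))*2000 = (10 + 49)*2000 = 59*2000 = 118000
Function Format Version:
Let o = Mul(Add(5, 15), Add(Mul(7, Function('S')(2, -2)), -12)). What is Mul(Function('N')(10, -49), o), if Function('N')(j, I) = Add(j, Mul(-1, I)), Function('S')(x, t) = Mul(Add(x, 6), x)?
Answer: 118000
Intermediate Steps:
Function('S')(x, t) = Mul(x, Add(6, x)) (Function('S')(x, t) = Mul(Add(6, x), x) = Mul(x, Add(6, x)))
o = 2000 (o = Mul(Add(5, 15), Add(Mul(7, Mul(2, Add(6, 2))), -12)) = Mul(20, Add(Mul(7, Mul(2, 8)), -12)) = Mul(20, Add(Mul(7, 16), -12)) = Mul(20, Add(112, -12)) = Mul(20, 100) = 2000)
Mul(Function('N')(10, -49), o) = Mul(Add(10, Mul(-1, -49)), 2000) = Mul(Add(10, 49), 2000) = Mul(59, 2000) = 118000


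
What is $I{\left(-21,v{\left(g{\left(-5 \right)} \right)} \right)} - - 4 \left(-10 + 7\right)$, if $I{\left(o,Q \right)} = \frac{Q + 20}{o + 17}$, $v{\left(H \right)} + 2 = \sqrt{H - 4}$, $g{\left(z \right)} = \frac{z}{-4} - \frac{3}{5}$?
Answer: $- \frac{33}{2} - \frac{i \sqrt{335}}{40} \approx -16.5 - 0.45758 i$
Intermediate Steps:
$g{\left(z \right)} = - \frac{3}{5} - \frac{z}{4}$ ($g{\left(z \right)} = z \left(- \frac{1}{4}\right) - \frac{3}{5} = - \frac{z}{4} - \frac{3}{5} = - \frac{3}{5} - \frac{z}{4}$)
$v{\left(H \right)} = -2 + \sqrt{-4 + H}$ ($v{\left(H \right)} = -2 + \sqrt{H - 4} = -2 + \sqrt{-4 + H}$)
$I{\left(o,Q \right)} = \frac{20 + Q}{17 + o}$
$I{\left(-21,v{\left(g{\left(-5 \right)} \right)} \right)} - - 4 \left(-10 + 7\right) = \frac{20 - \left(2 - \sqrt{-4 - - \frac{13}{20}}\right)}{17 - 21} - - 4 \left(-10 + 7\right) = \frac{20 - \left(2 - \sqrt{-4 + \left(- \frac{3}{5} + \frac{5}{4}\right)}\right)}{-4} - \left(-4\right) \left(-3\right) = - \frac{20 - \left(2 - \sqrt{-4 + \frac{13}{20}}\right)}{4} - 12 = - \frac{20 - \left(2 - \sqrt{- \frac{67}{20}}\right)}{4} - 12 = - \frac{20 - \left(2 - \frac{i \sqrt{335}}{10}\right)}{4} - 12 = - \frac{18 + \frac{i \sqrt{335}}{10}}{4} - 12 = \left(- \frac{9}{2} - \frac{i \sqrt{335}}{40}\right) - 12 = - \frac{33}{2} - \frac{i \sqrt{335}}{40}$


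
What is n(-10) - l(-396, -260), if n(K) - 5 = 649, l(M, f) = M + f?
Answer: 1310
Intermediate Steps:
n(K) = 654 (n(K) = 5 + 649 = 654)
n(-10) - l(-396, -260) = 654 - (-396 - 260) = 654 - 1*(-656) = 654 + 656 = 1310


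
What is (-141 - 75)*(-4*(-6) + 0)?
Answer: -5184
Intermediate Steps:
(-141 - 75)*(-4*(-6) + 0) = -216*(24 + 0) = -216*24 = -5184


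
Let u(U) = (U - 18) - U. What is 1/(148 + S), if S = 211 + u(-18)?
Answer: 1/341 ≈ 0.0029326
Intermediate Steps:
u(U) = -18 (u(U) = (-18 + U) - U = -18)
S = 193 (S = 211 - 18 = 193)
1/(148 + S) = 1/(148 + 193) = 1/341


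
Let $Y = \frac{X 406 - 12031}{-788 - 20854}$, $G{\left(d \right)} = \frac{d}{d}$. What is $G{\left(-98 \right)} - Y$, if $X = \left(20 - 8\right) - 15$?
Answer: $\frac{8393}{21642} \approx 0.38781$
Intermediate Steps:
$X = -3$ ($X = 12 - 15 = -3$)
$G{\left(d \right)} = 1$
$Y = \frac{13249}{21642}$ ($Y = \frac{\left(-3\right) 406 - 12031}{-788 - 20854} = \frac{-1218 - 12031}{-21642} = \left(-13249\right) \left(- \frac{1}{21642}\right) = \frac{13249}{21642} \approx 0.61219$)
$G{\left(-98 \right)} - Y = 1 - \frac{13249}{21642} = \frac{8393}{21642}$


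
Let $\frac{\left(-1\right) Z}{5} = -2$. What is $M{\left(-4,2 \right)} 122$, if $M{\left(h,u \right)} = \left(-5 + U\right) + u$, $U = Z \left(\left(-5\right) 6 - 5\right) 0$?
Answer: $-366$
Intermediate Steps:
$Z = 10$ ($Z = \left(-5\right) \left(-2\right) = 10$)
$U = 0$ ($U = 10 \left(\left(-5\right) 6 - 5\right) 0 = 10 \left(-30 - 5\right) 0 = 10 \left(-35\right) 0 = \left(-350\right) 0 = 0$)
$M{\left(h,u \right)} = -5 + u$ ($M{\left(h,u \right)} = \left(-5 + 0\right) + u = -5 + u$)
$M{\left(-4,2 \right)} 122 = \left(-5 + 2\right) 122 = \left(-3\right) 122 = -366$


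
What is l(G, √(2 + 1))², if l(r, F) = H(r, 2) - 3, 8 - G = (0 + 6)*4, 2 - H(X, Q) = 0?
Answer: 1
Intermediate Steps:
H(X, Q) = 2 (H(X, Q) = 2 - 1*0 = 2 + 0 = 2)
G = -16 (G = 8 - (0 + 6)*4 = 8 - 6*4 = 8 - 1*24 = 8 - 24 = -16)
l(r, F) = -1 (l(r, F) = 2 - 3 = -1)
l(G, √(2 + 1))² = (-1)² = 1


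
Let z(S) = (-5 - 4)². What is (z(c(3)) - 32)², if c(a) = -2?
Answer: 2401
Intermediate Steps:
z(S) = 81 (z(S) = (-9)² = 81)
(z(c(3)) - 32)² = (81 - 32)² = 49² = 2401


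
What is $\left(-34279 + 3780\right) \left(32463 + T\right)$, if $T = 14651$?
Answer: $-1436929886$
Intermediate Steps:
$\left(-34279 + 3780\right) \left(32463 + T\right) = \left(-34279 + 3780\right) \left(32463 + 14651\right) = \left(-30499\right) 47114 = -1436929886$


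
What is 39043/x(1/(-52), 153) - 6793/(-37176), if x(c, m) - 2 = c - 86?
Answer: -75446374919/162421944 ≈ -464.51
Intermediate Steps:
x(c, m) = -84 + c (x(c, m) = 2 + (c - 86) = 2 + (-86 + c) = -84 + c)
39043/x(1/(-52), 153) - 6793/(-37176) = 39043/(-84 + 1/(-52)) - 6793/(-37176) = 39043/(-84 - 1/52) - 6793*(-1/37176) = 39043/(-4369/52) + 6793/37176 = 39043*(-52/4369) + 6793/37176 = -2030236/4369 + 6793/37176 = -75446374919/162421944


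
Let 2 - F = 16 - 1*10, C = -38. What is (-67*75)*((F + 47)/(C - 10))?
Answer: 72025/16 ≈ 4501.6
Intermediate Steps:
F = -4 (F = 2 - (16 - 1*10) = 2 - (16 - 10) = 2 - 1*6 = 2 - 6 = -4)
(-67*75)*((F + 47)/(C - 10)) = (-67*75)*((-4 + 47)/(-38 - 10)) = -216075/(-48) = -216075*(-1)/48 = -5025*(-43/48) = 72025/16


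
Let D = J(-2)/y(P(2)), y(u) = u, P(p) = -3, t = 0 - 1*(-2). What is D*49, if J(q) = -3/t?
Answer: 49/2 ≈ 24.500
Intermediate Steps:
t = 2 (t = 0 + 2 = 2)
J(q) = -3/2
D = 1/2 (D = -3/2/(-3) = -3/2*(-1/3) = 1/2 ≈ 0.50000)
D*49 = (1/2)*49 = 49/2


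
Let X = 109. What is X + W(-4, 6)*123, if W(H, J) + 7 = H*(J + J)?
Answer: -6656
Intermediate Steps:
W(H, J) = -7 + 2*H*J (W(H, J) = -7 + H*(J + J) = -7 + H*(2*J) = -7 + 2*H*J)
X + W(-4, 6)*123 = 109 + (-7 + 2*(-4)*6)*123 = 109 + (-7 - 48)*123 = 109 - 55*123 = 109 - 6765 = -6656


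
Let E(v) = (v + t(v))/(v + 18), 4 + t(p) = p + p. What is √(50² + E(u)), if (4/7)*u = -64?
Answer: 41*√3290/47 ≈ 50.036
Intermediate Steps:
u = -112 (u = (7/4)*(-64) = -112)
t(p) = -4 + 2*p (t(p) = -4 + (p + p) = -4 + 2*p)
E(v) = (-4 + 3*v)/(18 + v) (E(v) = (v + (-4 + 2*v))/(v + 18) = (-4 + 3*v)/(18 + v))
√(50² + E(u)) = √(50² + (-4 + 3*(-112))/(18 - 112)) = √(2500 + (-4 - 336)/(-94)) = √(2500 - 1/94*(-340)) = √(2500 + 170/47) = √(117670/47) = 41*√3290/47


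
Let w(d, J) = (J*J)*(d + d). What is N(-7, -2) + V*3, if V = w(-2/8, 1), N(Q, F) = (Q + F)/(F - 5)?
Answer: -3/14 ≈ -0.21429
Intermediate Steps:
N(Q, F) = (F + Q)/(-5 + F)
w(d, J) = 2*d*J**2 (w(d, J) = J**2*(2*d) = 2*d*J**2)
V = -1/2 (V = 2*(-2/8)*1**2 = 2*(-2*1/8)*1 = 2*(-1/4)*1 = -1/2 ≈ -0.50000)
N(-7, -2) + V*3 = (-2 - 7)/(-5 - 2) - 1/2*3 = -9/(-7) - 3/2 = -1/7*(-9) - 3/2 = 9/7 - 3/2 = -3/14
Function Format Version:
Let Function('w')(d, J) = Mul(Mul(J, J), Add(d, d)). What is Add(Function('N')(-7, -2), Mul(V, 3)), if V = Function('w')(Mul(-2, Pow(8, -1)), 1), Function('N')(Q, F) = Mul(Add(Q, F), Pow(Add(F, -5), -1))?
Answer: Rational(-3, 14) ≈ -0.21429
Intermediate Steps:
Function('N')(Q, F) = Mul(Pow(Add(-5, F), -1), Add(F, Q)) (Function('N')(Q, F) = Mul(Add(F, Q), Pow(Add(-5, F), -1)) = Mul(Pow(Add(-5, F), -1), Add(F, Q)))
Function('w')(d, J) = Mul(2, d, Pow(J, 2)) (Function('w')(d, J) = Mul(Pow(J, 2), Mul(2, d)) = Mul(2, d, Pow(J, 2)))
V = Rational(-1, 2) (V = Mul(2, Mul(-2, Pow(8, -1)), Pow(1, 2)) = Mul(2, Mul(-2, Rational(1, 8)), 1) = Mul(2, Rational(-1, 4), 1) = Rational(-1, 2) ≈ -0.50000)
Add(Function('N')(-7, -2), Mul(V, 3)) = Add(Mul(Pow(Add(-5, -2), -1), Add(-2, -7)), Mul(Rational(-1, 2), 3)) = Add(Mul(Pow(-7, -1), -9), Rational(-3, 2)) = Add(Mul(Rational(-1, 7), -9), Rational(-3, 2)) = Add(Rational(9, 7), Rational(-3, 2)) = Rational(-3, 14)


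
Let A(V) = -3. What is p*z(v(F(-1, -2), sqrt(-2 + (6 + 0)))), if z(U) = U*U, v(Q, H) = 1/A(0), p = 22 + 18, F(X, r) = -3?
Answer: 40/9 ≈ 4.4444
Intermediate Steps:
p = 40
v(Q, H) = -1/3 (v(Q, H) = 1/(-3) = -1/3)
z(U) = U**2
p*z(v(F(-1, -2), sqrt(-2 + (6 + 0)))) = 40*(-1/3)**2 = 40*(1/9) = 40/9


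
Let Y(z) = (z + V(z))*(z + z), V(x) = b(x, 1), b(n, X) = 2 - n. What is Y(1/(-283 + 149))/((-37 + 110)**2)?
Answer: -2/357043 ≈ -5.6016e-6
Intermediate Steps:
V(x) = 2 - x
Y(z) = 4*z (Y(z) = (z + (2 - z))*(z + z) = 2*(2*z) = 4*z)
Y(1/(-283 + 149))/((-37 + 110)**2) = (4/(-283 + 149))/((-37 + 110)**2) = (4/(-134))/(73**2) = (4*(-1/134))/5329 = -2/67*1/5329 = -2/357043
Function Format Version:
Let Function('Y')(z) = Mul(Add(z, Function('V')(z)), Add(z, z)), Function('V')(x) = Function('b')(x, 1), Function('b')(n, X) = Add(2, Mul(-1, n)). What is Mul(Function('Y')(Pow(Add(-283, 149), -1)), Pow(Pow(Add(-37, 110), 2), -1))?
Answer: Rational(-2, 357043) ≈ -5.6016e-6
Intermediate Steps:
Function('V')(x) = Add(2, Mul(-1, x))
Function('Y')(z) = Mul(4, z) (Function('Y')(z) = Mul(Add(z, Add(2, Mul(-1, z))), Add(z, z)) = Mul(2, Mul(2, z)) = Mul(4, z))
Mul(Function('Y')(Pow(Add(-283, 149), -1)), Pow(Pow(Add(-37, 110), 2), -1)) = Mul(Mul(4, Pow(Add(-283, 149), -1)), Pow(Pow(Add(-37, 110), 2), -1)) = Mul(Mul(4, Pow(-134, -1)), Pow(Pow(73, 2), -1)) = Mul(Mul(4, Rational(-1, 134)), Pow(5329, -1)) = Mul(Rational(-2, 67), Rational(1, 5329)) = Rational(-2, 357043)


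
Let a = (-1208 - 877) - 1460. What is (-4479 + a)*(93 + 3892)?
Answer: -31975640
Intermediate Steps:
a = -3545 (a = -2085 - 1460 = -3545)
(-4479 + a)*(93 + 3892) = (-4479 - 3545)*(93 + 3892) = -8024*3985 = -31975640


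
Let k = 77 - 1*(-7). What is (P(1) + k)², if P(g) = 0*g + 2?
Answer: 7396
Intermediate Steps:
P(g) = 2 (P(g) = 0 + 2 = 2)
k = 84 (k = 77 + 7 = 84)
(P(1) + k)² = (2 + 84)² = 86² = 7396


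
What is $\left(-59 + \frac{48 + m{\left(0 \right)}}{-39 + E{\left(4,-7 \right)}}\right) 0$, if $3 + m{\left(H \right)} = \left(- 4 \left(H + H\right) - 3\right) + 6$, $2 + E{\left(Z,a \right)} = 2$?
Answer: $0$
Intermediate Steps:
$E{\left(Z,a \right)} = 0$ ($E{\left(Z,a \right)} = -2 + 2 = 0$)
$m{\left(H \right)} = - 8 H$ ($m{\left(H \right)} = -3 + \left(\left(- 4 \left(H + H\right) - 3\right) + 6\right) = -3 + \left(\left(- 4 \cdot 2 H - 3\right) + 6\right) = -3 + \left(\left(- 8 H - 3\right) + 6\right) = -3 + \left(\left(-3 - 8 H\right) + 6\right) = -3 - \left(-3 + 8 H\right) = - 8 H$)
$\left(-59 + \frac{48 + m{\left(0 \right)}}{-39 + E{\left(4,-7 \right)}}\right) 0 = \left(-59 + \frac{48 - 0}{-39 + 0}\right) 0 = \left(-59 + \frac{48 + 0}{-39}\right) 0 = \left(-59 + 48 \left(- \frac{1}{39}\right)\right) 0 = \left(-59 - \frac{16}{13}\right) 0 = \left(- \frac{783}{13}\right) 0 = 0$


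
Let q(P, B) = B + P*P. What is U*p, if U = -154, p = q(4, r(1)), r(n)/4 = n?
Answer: -3080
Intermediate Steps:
r(n) = 4*n
q(P, B) = B + P²
p = 20 (p = 4*1 + 4² = 4 + 16 = 20)
U*p = -154*20 = -3080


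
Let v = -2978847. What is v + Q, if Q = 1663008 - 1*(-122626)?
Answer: -1193213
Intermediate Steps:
Q = 1785634 (Q = 1663008 + 122626 = 1785634)
v + Q = -2978847 + 1785634 = -1193213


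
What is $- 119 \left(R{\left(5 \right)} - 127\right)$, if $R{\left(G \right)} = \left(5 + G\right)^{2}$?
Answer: $3213$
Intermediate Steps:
$- 119 \left(R{\left(5 \right)} - 127\right) = - 119 \left(\left(5 + 5\right)^{2} - 127\right) = - 119 \left(10^{2} - 127\right) = - 119 \left(100 - 127\right) = \left(-119\right) \left(-27\right) = 3213$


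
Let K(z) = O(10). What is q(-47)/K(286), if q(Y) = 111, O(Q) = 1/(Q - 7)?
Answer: 333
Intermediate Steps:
O(Q) = 1/(-7 + Q)
K(z) = 1/3 (K(z) = 1/(-7 + 10) = 1/3)
q(-47)/K(286) = 111/(1/3) = 111*3 = 333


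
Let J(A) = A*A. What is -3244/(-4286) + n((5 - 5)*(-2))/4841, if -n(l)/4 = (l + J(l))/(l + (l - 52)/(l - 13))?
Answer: 1622/2143 ≈ 0.75688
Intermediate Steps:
J(A) = A**2
n(l) = -4*(l + l**2)/(l + (-52 + l)/(-13 + l)) (n(l) = -4*(l + l**2)/(l + (l - 52)/(l - 13)) = -4*(l + l**2)/(l + (-52 + l)/(-13 + l)))
-3244/(-4286) + n((5 - 5)*(-2))/4841 = -3244/(-4286) + (4*((5 - 5)*(-2))*(-13 + ((5 - 5)*(-2))**2 - 12*(5 - 5)*(-2))/(52 - ((5 - 5)*(-2))**2 + 12*((5 - 5)*(-2))))/4841 = -3244*(-1/4286) + (4*(0*(-2))*(-13 + (0*(-2))**2 - 0*(-2))/(52 - (0*(-2))**2 + 12*(0*(-2))))*(1/4841) = 1622/2143 + (4*0*(-13 + 0**2 - 12*0)/(52 - 1*0**2 + 12*0))*(1/4841) = 1622/2143 + (4*0*(-13 + 0 + 0)/(52 - 1*0 + 0))*(1/4841) = 1622/2143 + (4*0*(-13)/(52 + 0 + 0))*(1/4841) = 1622/2143 + (4*0*(-13)/52)*(1/4841) = 1622/2143 + (4*0*(1/52)*(-13))*(1/4841) = 1622/2143 + 0*(1/4841) = 1622/2143 + 0 = 1622/2143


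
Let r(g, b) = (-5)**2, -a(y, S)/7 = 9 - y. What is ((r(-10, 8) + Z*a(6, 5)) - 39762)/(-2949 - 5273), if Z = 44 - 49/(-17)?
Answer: 346133/69887 ≈ 4.9528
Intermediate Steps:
a(y, S) = -63 + 7*y (a(y, S) = -7*(9 - y) = -63 + 7*y)
Z = 797/17 (Z = 44 - 49*(-1/17) = 44 + 49/17 = 797/17 ≈ 46.882)
r(g, b) = 25
((r(-10, 8) + Z*a(6, 5)) - 39762)/(-2949 - 5273) = ((25 + 797*(-63 + 7*6)/17) - 39762)/(-2949 - 5273) = ((25 + 797*(-63 + 42)/17) - 39762)/(-8222) = ((25 + (797/17)*(-21)) - 39762)*(-1/8222) = ((25 - 16737/17) - 39762)*(-1/8222) = (-16312/17 - 39762)*(-1/8222) = -692266/17*(-1/8222) = 346133/69887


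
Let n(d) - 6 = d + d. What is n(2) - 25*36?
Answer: -890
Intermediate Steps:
n(d) = 6 + 2*d (n(d) = 6 + (d + d) = 6 + 2*d)
n(2) - 25*36 = (6 + 2*2) - 25*36 = (6 + 4) - 900 = 10 - 900 = -890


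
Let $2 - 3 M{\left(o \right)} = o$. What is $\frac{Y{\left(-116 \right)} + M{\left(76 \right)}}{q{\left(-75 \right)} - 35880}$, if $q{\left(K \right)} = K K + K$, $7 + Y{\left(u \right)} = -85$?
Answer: $\frac{35}{9099} \approx 0.0038466$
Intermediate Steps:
$Y{\left(u \right)} = -92$ ($Y{\left(u \right)} = -7 - 85 = -92$)
$M{\left(o \right)} = \frac{2}{3} - \frac{o}{3}$
$q{\left(K \right)} = K + K^{2}$ ($q{\left(K \right)} = K^{2} + K = K + K^{2}$)
$\frac{Y{\left(-116 \right)} + M{\left(76 \right)}}{q{\left(-75 \right)} - 35880} = \frac{-92 + \left(\frac{2}{3} - \frac{76}{3}\right)}{- 75 \left(1 - 75\right) - 35880} = \frac{-92 + \left(\frac{2}{3} - \frac{76}{3}\right)}{\left(-75\right) \left(-74\right) - 35880} = \frac{-92 - \frac{74}{3}}{5550 - 35880} = - \frac{350}{3 \left(-30330\right)} = \left(- \frac{350}{3}\right) \left(- \frac{1}{30330}\right) = \frac{35}{9099}$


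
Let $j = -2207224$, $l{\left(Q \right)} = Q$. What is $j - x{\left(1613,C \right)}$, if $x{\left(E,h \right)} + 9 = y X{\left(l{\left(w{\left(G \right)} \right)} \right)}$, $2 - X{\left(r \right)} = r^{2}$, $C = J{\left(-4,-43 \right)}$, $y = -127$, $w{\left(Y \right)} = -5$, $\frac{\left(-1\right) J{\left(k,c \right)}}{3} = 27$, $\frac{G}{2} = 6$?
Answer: $-2210136$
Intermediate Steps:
$G = 12$ ($G = 2 \cdot 6 = 12$)
$J{\left(k,c \right)} = -81$ ($J{\left(k,c \right)} = \left(-3\right) 27 = -81$)
$C = -81$
$X{\left(r \right)} = 2 - r^{2}$
$x{\left(E,h \right)} = 2912$ ($x{\left(E,h \right)} = -9 - 127 \left(2 - \left(-5\right)^{2}\right) = -9 - 127 \left(2 - 25\right) = -9 - -2921 = -9 + 2921 = 2912$)
$j - x{\left(1613,C \right)} = -2207224 - 2912 = -2210136$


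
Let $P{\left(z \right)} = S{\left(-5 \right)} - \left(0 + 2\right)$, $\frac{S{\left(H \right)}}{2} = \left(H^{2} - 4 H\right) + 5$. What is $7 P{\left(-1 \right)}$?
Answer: $686$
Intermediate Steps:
$S{\left(H \right)} = 10 - 8 H + 2 H^{2}$ ($S{\left(H \right)} = 2 \left(\left(H^{2} - 4 H\right) + 5\right) = 2 \left(5 + H^{2} - 4 H\right) = 10 - 8 H + 2 H^{2}$)
$P{\left(z \right)} = 98$ ($P{\left(z \right)} = \left(10 - -40 + 2 \left(-5\right)^{2}\right) - \left(0 + 2\right) = \left(10 + 40 + 2 \cdot 25\right) - 2 = \left(10 + 40 + 50\right) - 2 = 100 - 2 = 98$)
$7 P{\left(-1 \right)} = 7 \cdot 98 = 686$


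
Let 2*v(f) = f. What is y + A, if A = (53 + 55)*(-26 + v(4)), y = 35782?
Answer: 33190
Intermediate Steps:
v(f) = f/2
A = -2592 (A = (53 + 55)*(-26 + (½)*4) = 108*(-26 + 2) = 108*(-24) = -2592)
y + A = 35782 - 2592 = 33190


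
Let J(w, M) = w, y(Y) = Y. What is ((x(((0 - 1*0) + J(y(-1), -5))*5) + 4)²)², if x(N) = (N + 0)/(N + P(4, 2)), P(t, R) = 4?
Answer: 6561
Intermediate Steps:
x(N) = N/(4 + N) (x(N) = (N + 0)/(N + 4) = N/(4 + N))
((x(((0 - 1*0) + J(y(-1), -5))*5) + 4)²)² = (((((0 - 1*0) - 1)*5)/(4 + ((0 - 1*0) - 1)*5) + 4)²)² = (((((0 + 0) - 1)*5)/(4 + ((0 + 0) - 1)*5) + 4)²)² = ((((0 - 1)*5)/(4 + (0 - 1)*5) + 4)²)² = (((-1*5)/(4 - 1*5) + 4)²)² = ((-5/(4 - 5) + 4)²)² = ((-5/(-1) + 4)²)² = ((-5*(-1) + 4)²)² = ((5 + 4)²)² = (9²)² = 81² = 6561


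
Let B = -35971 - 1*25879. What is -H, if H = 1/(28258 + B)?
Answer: 1/33592 ≈ 2.9769e-5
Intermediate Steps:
B = -61850 (B = -35971 - 25879 = -61850)
H = -1/33592 (H = 1/(28258 - 61850) = 1/(-33592) = -1/33592 ≈ -2.9769e-5)
-H = -1*(-1/33592) = 1/33592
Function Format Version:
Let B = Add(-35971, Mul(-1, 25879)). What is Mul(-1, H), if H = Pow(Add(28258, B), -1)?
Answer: Rational(1, 33592) ≈ 2.9769e-5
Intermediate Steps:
B = -61850 (B = Add(-35971, -25879) = -61850)
H = Rational(-1, 33592) (H = Pow(Add(28258, -61850), -1) = Pow(-33592, -1) = Rational(-1, 33592) ≈ -2.9769e-5)
Mul(-1, H) = Mul(-1, Rational(-1, 33592)) = Rational(1, 33592)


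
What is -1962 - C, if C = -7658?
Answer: 5696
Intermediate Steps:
-1962 - C = -1962 - 1*(-7658) = -1962 + 7658 = 5696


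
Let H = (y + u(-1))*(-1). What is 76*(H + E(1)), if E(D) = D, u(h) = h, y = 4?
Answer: -152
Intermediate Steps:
H = -3 (H = (4 - 1)*(-1) = 3*(-1) = -3)
76*(H + E(1)) = 76*(-3 + 1) = 76*(-2) = -152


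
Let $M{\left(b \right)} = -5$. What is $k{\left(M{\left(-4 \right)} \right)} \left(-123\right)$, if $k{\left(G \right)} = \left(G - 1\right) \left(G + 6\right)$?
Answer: $738$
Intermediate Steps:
$k{\left(G \right)} = \left(-1 + G\right) \left(6 + G\right)$
$k{\left(M{\left(-4 \right)} \right)} \left(-123\right) = \left(-6 + \left(-5\right)^{2} + 5 \left(-5\right)\right) \left(-123\right) = \left(-6 + 25 - 25\right) \left(-123\right) = \left(-6\right) \left(-123\right) = 738$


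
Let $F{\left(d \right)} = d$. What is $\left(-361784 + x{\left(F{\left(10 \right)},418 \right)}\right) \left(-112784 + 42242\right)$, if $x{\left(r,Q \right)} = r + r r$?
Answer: $25513207308$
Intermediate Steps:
$x{\left(r,Q \right)} = r + r^{2}$
$\left(-361784 + x{\left(F{\left(10 \right)},418 \right)}\right) \left(-112784 + 42242\right) = \left(-361784 + 10 \left(1 + 10\right)\right) \left(-112784 + 42242\right) = \left(-361784 + 10 \cdot 11\right) \left(-70542\right) = \left(-361784 + 110\right) \left(-70542\right) = \left(-361674\right) \left(-70542\right) = 25513207308$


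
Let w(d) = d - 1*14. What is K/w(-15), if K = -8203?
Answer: 8203/29 ≈ 282.86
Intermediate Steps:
w(d) = -14 + d (w(d) = d - 14 = -14 + d)
K/w(-15) = -8203/(-14 - 15) = -8203/(-29) = -8203*(-1/29) = 8203/29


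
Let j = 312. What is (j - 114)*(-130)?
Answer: -25740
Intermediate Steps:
(j - 114)*(-130) = (312 - 114)*(-130) = 198*(-130) = -25740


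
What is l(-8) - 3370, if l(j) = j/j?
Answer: -3369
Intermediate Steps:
l(j) = 1
l(-8) - 3370 = 1 - 3370 = -3369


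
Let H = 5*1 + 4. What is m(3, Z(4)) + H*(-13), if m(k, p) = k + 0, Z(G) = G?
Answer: -114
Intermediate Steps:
m(k, p) = k
H = 9 (H = 5 + 4 = 9)
m(3, Z(4)) + H*(-13) = 3 + 9*(-13) = 3 - 117 = -114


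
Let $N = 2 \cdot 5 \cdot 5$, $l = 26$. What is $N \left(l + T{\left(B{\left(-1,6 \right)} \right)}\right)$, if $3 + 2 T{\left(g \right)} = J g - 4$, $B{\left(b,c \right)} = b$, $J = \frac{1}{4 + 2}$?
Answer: $\frac{6725}{6} \approx 1120.8$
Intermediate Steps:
$N = 50$ ($N = 10 \cdot 5 = 50$)
$J = \frac{1}{6} \approx 0.16667$
$T{\left(g \right)} = - \frac{7}{2} + \frac{g}{12}$ ($T{\left(g \right)} = - \frac{3}{2} + \frac{\frac{g}{6} - 4}{2} = - \frac{3}{2} + \frac{-4 + \frac{g}{6}}{2} = - \frac{3}{2} + \left(-2 + \frac{g}{12}\right) = - \frac{7}{2} + \frac{g}{12}$)
$N \left(l + T{\left(B{\left(-1,6 \right)} \right)}\right) = 50 \left(26 + \left(- \frac{7}{2} + \frac{1}{12} \left(-1\right)\right)\right) = 50 \left(26 - \frac{43}{12}\right) = 50 \cdot \frac{269}{12} = \frac{6725}{6}$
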